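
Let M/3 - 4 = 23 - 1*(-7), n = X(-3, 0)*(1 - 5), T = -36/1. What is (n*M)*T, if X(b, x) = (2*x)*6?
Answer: 0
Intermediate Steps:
X(b, x) = 12*x
T = -36 (T = -36*1 = -36)
n = 0 (n = (12*0)*(1 - 5) = 0*(-4) = 0)
M = 102 (M = 12 + 3*(23 - 1*(-7)) = 12 + 3*(23 + 7) = 12 + 3*30 = 12 + 90 = 102)
(n*M)*T = (0*102)*(-36) = 0*(-36) = 0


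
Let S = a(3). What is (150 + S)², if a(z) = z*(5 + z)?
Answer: 30276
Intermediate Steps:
S = 24 (S = 3*(5 + 3) = 3*8 = 24)
(150 + S)² = (150 + 24)² = 174² = 30276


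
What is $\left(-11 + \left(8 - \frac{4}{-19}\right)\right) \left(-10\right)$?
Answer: $\frac{530}{19} \approx 27.895$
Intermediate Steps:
$\left(-11 + \left(8 - \frac{4}{-19}\right)\right) \left(-10\right) = \left(-11 + \left(8 - - \frac{4}{19}\right)\right) \left(-10\right) = \left(-11 + \left(8 + \frac{4}{19}\right)\right) \left(-10\right) = \left(-11 + \frac{156}{19}\right) \left(-10\right) = \left(- \frac{53}{19}\right) \left(-10\right) = \frac{530}{19}$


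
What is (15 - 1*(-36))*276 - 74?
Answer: 14002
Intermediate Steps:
(15 - 1*(-36))*276 - 74 = (15 + 36)*276 - 74 = 51*276 - 74 = 14076 - 74 = 14002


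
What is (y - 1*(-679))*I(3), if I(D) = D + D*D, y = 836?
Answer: 18180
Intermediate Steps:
I(D) = D + D²
(y - 1*(-679))*I(3) = (836 - 1*(-679))*(3*(1 + 3)) = (836 + 679)*(3*4) = 1515*12 = 18180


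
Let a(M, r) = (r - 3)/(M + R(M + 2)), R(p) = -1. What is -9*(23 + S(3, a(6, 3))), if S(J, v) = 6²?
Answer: -531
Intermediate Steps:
a(M, r) = (-3 + r)/(-1 + M) (a(M, r) = (r - 3)/(M - 1) = (-3 + r)/(-1 + M))
S(J, v) = 36
-9*(23 + S(3, a(6, 3))) = -9*(23 + 36) = -9*59 = -531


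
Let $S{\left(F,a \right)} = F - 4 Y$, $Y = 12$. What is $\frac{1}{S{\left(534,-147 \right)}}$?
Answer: $\frac{1}{486} \approx 0.0020576$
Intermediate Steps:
$S{\left(F,a \right)} = -48 + F$ ($S{\left(F,a \right)} = F - 48 = -48 + F$)
$\frac{1}{S{\left(534,-147 \right)}} = \frac{1}{-48 + 534} = \frac{1}{486}$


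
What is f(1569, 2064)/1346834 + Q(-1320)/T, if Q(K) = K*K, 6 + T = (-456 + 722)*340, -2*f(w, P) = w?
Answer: 2346652616127/121799585956 ≈ 19.267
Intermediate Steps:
f(w, P) = -w/2
T = 90434 (T = -6 + (-456 + 722)*340 = -6 + 266*340 = -6 + 90440 = 90434)
Q(K) = K**2
f(1569, 2064)/1346834 + Q(-1320)/T = -1/2*1569/1346834 + (-1320)**2/90434 = -1569/2*1/1346834 + 1742400*(1/90434) = -1569/2693668 + 871200/45217 = 2346652616127/121799585956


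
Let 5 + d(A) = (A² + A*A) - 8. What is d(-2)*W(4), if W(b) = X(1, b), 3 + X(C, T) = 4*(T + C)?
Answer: -85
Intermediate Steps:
X(C, T) = -3 + 4*C + 4*T (X(C, T) = -3 + 4*(T + C) = -3 + 4*(C + T) = -3 + (4*C + 4*T) = -3 + 4*C + 4*T)
W(b) = 1 + 4*b (W(b) = -3 + 4*1 + 4*b = -3 + 4 + 4*b = 1 + 4*b)
d(A) = -13 + 2*A² (d(A) = -5 + ((A² + A*A) - 8) = -5 + ((A² + A²) - 8) = -5 + (2*A² - 8) = -5 + (-8 + 2*A²) = -13 + 2*A²)
d(-2)*W(4) = (-13 + 2*(-2)²)*(1 + 4*4) = (-13 + 2*4)*(1 + 16) = (-13 + 8)*17 = -5*17 = -85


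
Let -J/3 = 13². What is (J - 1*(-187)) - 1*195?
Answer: -515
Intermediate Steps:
J = -507 (J = -3*13² = -3*169 = -507)
(J - 1*(-187)) - 1*195 = (-507 - 1*(-187)) - 1*195 = (-507 + 187) - 195 = -320 - 195 = -515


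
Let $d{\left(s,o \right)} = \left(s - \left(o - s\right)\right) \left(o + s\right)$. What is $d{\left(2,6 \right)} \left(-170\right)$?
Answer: $2720$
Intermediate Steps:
$d{\left(s,o \right)} = \left(o + s\right) \left(- o + 2 s\right)$ ($d{\left(s,o \right)} = \left(- o + 2 s\right) \left(o + s\right) = \left(o + s\right) \left(- o + 2 s\right)$)
$d{\left(2,6 \right)} \left(-170\right) = \left(- 6^{2} + 2 \cdot 2^{2} + 6 \cdot 2\right) \left(-170\right) = \left(\left(-1\right) 36 + 2 \cdot 4 + 12\right) \left(-170\right) = \left(-36 + 8 + 12\right) \left(-170\right) = \left(-16\right) \left(-170\right) = 2720$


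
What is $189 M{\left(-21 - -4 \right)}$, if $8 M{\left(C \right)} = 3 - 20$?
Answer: $- \frac{3213}{8} \approx -401.63$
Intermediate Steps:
$M{\left(C \right)} = - \frac{17}{8}$ ($M{\left(C \right)} = \frac{3 - 20}{8} = \frac{1}{8} \left(-17\right) = - \frac{17}{8}$)
$189 M{\left(-21 - -4 \right)} = 189 \left(- \frac{17}{8}\right) = - \frac{3213}{8}$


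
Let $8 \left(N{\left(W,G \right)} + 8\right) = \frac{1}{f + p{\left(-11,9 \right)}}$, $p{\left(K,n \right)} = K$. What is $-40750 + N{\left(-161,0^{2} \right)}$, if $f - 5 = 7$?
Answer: $- \frac{326063}{8} \approx -40758.0$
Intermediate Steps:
$f = 12$ ($f = 5 + 7 = 12$)
$N{\left(W,G \right)} = - \frac{63}{8}$ ($N{\left(W,G \right)} = -8 + \frac{1}{8 \left(12 - 11\right)} = -8 + \frac{1}{8 \cdot 1} = -8 + \frac{1}{8} \cdot 1 = -8 + \frac{1}{8} = - \frac{63}{8}$)
$-40750 + N{\left(-161,0^{2} \right)} = -40750 - \frac{63}{8} = - \frac{326063}{8}$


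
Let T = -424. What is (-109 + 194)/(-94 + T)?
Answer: -85/518 ≈ -0.16409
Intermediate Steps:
(-109 + 194)/(-94 + T) = (-109 + 194)/(-94 - 424) = 85/(-518) = 85*(-1/518) = -85/518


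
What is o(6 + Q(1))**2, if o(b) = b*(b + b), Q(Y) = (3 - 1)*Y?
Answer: 16384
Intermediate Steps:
Q(Y) = 2*Y
o(b) = 2*b**2 (o(b) = b*(2*b) = 2*b**2)
o(6 + Q(1))**2 = (2*(6 + 2*1)**2)**2 = (2*(6 + 2)**2)**2 = (2*8**2)**2 = (2*64)**2 = 128**2 = 16384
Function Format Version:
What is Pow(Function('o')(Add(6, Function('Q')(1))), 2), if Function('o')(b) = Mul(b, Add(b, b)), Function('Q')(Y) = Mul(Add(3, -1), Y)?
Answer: 16384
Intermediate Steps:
Function('Q')(Y) = Mul(2, Y)
Function('o')(b) = Mul(2, Pow(b, 2)) (Function('o')(b) = Mul(b, Mul(2, b)) = Mul(2, Pow(b, 2)))
Pow(Function('o')(Add(6, Function('Q')(1))), 2) = Pow(Mul(2, Pow(Add(6, Mul(2, 1)), 2)), 2) = Pow(Mul(2, Pow(Add(6, 2), 2)), 2) = Pow(Mul(2, Pow(8, 2)), 2) = Pow(Mul(2, 64), 2) = Pow(128, 2) = 16384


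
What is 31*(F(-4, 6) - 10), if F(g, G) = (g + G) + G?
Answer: -62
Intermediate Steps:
F(g, G) = g + 2*G (F(g, G) = (G + g) + G = g + 2*G)
31*(F(-4, 6) - 10) = 31*((-4 + 2*6) - 10) = 31*((-4 + 12) - 10) = 31*(8 - 10) = 31*(-2) = -62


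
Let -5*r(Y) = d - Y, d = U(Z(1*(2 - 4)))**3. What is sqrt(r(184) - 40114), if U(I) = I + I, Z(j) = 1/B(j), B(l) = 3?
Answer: 31*I*sqrt(3378)/9 ≈ 200.19*I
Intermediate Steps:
Z(j) = 1/3
U(I) = 2*I
d = 8/27 (d = (2*(1/3))**3 = (2/3)**3 = 8/27 ≈ 0.29630)
r(Y) = -8/135 + Y/5 (r(Y) = -(8/27 - Y)/5 = -8/135 + Y/5)
sqrt(r(184) - 40114) = sqrt((-8/135 + (1/5)*184) - 40114) = sqrt((-8/135 + 184/5) - 40114) = sqrt(992/27 - 40114) = sqrt(-1082086/27) = 31*I*sqrt(3378)/9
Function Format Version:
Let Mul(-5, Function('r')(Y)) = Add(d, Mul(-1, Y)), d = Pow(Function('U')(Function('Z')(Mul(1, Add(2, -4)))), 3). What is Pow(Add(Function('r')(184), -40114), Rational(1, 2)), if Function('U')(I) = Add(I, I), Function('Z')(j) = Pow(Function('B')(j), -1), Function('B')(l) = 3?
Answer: Mul(Rational(31, 9), I, Pow(3378, Rational(1, 2))) ≈ Mul(200.19, I)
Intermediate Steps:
Function('Z')(j) = Rational(1, 3) (Function('Z')(j) = Pow(3, -1) = Rational(1, 3))
Function('U')(I) = Mul(2, I)
d = Rational(8, 27) (d = Pow(Mul(2, Rational(1, 3)), 3) = Pow(Rational(2, 3), 3) = Rational(8, 27) ≈ 0.29630)
Function('r')(Y) = Add(Rational(-8, 135), Mul(Rational(1, 5), Y)) (Function('r')(Y) = Mul(Rational(-1, 5), Add(Rational(8, 27), Mul(-1, Y))) = Add(Rational(-8, 135), Mul(Rational(1, 5), Y)))
Pow(Add(Function('r')(184), -40114), Rational(1, 2)) = Pow(Add(Add(Rational(-8, 135), Mul(Rational(1, 5), 184)), -40114), Rational(1, 2)) = Pow(Add(Add(Rational(-8, 135), Rational(184, 5)), -40114), Rational(1, 2)) = Pow(Add(Rational(992, 27), -40114), Rational(1, 2)) = Pow(Rational(-1082086, 27), Rational(1, 2)) = Mul(Rational(31, 9), I, Pow(3378, Rational(1, 2)))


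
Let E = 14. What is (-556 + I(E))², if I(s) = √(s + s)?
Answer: 309164 - 2224*√7 ≈ 3.0328e+5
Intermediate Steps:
I(s) = √2*√s (I(s) = √(2*s) = √2*√s)
(-556 + I(E))² = (-556 + √2*√14)² = (-556 + 2*√7)²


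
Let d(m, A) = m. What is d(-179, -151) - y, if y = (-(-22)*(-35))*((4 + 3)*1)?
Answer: 5211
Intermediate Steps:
y = -5390 (y = (-22*35)*(7*1) = -770*7 = -5390)
d(-179, -151) - y = -179 - 1*(-5390) = -179 + 5390 = 5211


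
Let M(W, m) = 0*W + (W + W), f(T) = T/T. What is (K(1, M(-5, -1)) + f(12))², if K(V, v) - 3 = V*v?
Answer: 36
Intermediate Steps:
f(T) = 1
M(W, m) = 2*W (M(W, m) = 0 + 2*W = 2*W)
K(V, v) = 3 + V*v
(K(1, M(-5, -1)) + f(12))² = ((3 + 1*(2*(-5))) + 1)² = ((3 + 1*(-10)) + 1)² = ((3 - 10) + 1)² = (-7 + 1)² = (-6)² = 36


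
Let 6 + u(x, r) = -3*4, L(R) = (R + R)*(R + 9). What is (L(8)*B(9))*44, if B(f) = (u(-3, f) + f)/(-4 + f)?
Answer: -107712/5 ≈ -21542.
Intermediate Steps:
L(R) = 2*R*(9 + R) (L(R) = (2*R)*(9 + R) = 2*R*(9 + R))
u(x, r) = -18 (u(x, r) = -6 - 3*4 = -6 - 12 = -18)
B(f) = (-18 + f)/(-4 + f)
(L(8)*B(9))*44 = ((2*8*(9 + 8))*((-18 + 9)/(-4 + 9)))*44 = ((2*8*17)*(-9/5))*44 = (272*((1/5)*(-9)))*44 = (272*(-9/5))*44 = -2448/5*44 = -107712/5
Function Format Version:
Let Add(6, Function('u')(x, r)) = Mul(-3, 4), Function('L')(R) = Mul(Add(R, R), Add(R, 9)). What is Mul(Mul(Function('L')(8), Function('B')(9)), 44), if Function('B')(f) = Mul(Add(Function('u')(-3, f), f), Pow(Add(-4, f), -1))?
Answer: Rational(-107712, 5) ≈ -21542.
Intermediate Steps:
Function('L')(R) = Mul(2, R, Add(9, R)) (Function('L')(R) = Mul(Mul(2, R), Add(9, R)) = Mul(2, R, Add(9, R)))
Function('u')(x, r) = -18 (Function('u')(x, r) = Add(-6, Mul(-3, 4)) = Add(-6, -12) = -18)
Function('B')(f) = Mul(Pow(Add(-4, f), -1), Add(-18, f)) (Function('B')(f) = Mul(Add(-18, f), Pow(Add(-4, f), -1)) = Mul(Pow(Add(-4, f), -1), Add(-18, f)))
Mul(Mul(Function('L')(8), Function('B')(9)), 44) = Mul(Mul(Mul(2, 8, Add(9, 8)), Mul(Pow(Add(-4, 9), -1), Add(-18, 9))), 44) = Mul(Mul(Mul(2, 8, 17), Mul(Pow(5, -1), -9)), 44) = Mul(Mul(272, Mul(Rational(1, 5), -9)), 44) = Mul(Mul(272, Rational(-9, 5)), 44) = Mul(Rational(-2448, 5), 44) = Rational(-107712, 5)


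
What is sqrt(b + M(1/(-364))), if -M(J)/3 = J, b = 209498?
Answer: 5*sqrt(277576481)/182 ≈ 457.71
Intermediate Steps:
M(J) = -3*J
sqrt(b + M(1/(-364))) = sqrt(209498 - 3/(-364)) = sqrt(209498 - 3*(-1/364)) = sqrt(209498 + 3/364) = sqrt(76257275/364) = 5*sqrt(277576481)/182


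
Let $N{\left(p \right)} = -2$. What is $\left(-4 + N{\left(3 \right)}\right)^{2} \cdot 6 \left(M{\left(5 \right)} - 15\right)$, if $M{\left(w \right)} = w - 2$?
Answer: $-2592$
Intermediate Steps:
$M{\left(w \right)} = -2 + w$
$\left(-4 + N{\left(3 \right)}\right)^{2} \cdot 6 \left(M{\left(5 \right)} - 15\right) = \left(-4 - 2\right)^{2} \cdot 6 \left(\left(-2 + 5\right) - 15\right) = \left(-6\right)^{2} \cdot 6 \left(3 - 15\right) = 36 \cdot 6 \left(-12\right) = 216 \left(-12\right) = -2592$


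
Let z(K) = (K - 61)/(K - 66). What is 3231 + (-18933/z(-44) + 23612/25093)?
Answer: -2916268641/175651 ≈ -16603.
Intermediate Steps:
z(K) = (-61 + K)/(-66 + K)
3231 + (-18933/z(-44) + 23612/25093) = 3231 + (-18933*(-66 - 44)/(-61 - 44) + 23612/25093) = 3231 + (-18933/(-105/(-110)) + 23612*(1/25093)) = 3231 + (-18933/((-1/110*(-105))) + 23612/25093) = 3231 + (-18933/21/22 + 23612/25093) = 3231 + (-18933*22/21 + 23612/25093) = 3231 + (-138842/7 + 23612/25093) = 3231 - 3483797022/175651 = -2916268641/175651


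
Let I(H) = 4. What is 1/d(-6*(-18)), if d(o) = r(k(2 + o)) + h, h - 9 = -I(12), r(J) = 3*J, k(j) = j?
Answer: 1/335 ≈ 0.0029851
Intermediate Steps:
h = 5 (h = 9 - 1*4 = 9 - 4 = 5)
d(o) = 11 + 3*o (d(o) = 3*(2 + o) + 5 = (6 + 3*o) + 5 = 11 + 3*o)
1/d(-6*(-18)) = 1/(11 + 3*(-6*(-18))) = 1/(11 + 3*108) = 1/(11 + 324) = 1/335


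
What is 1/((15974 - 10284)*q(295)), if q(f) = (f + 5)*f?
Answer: 1/503565000 ≈ 1.9858e-9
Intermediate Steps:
q(f) = f*(5 + f) (q(f) = (5 + f)*f = f*(5 + f))
1/((15974 - 10284)*q(295)) = 1/((15974 - 10284)*((295*(5 + 295)))) = 1/(5690*((295*300))) = (1/5690)/88500 = (1/5690)*(1/88500) = 1/503565000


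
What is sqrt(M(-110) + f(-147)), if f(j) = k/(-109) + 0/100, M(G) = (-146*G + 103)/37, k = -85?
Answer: 4*sqrt(444868131)/4033 ≈ 20.919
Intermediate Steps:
M(G) = 103/37 - 146*G/37 (M(G) = (103 - 146*G)*(1/37) = 103/37 - 146*G/37)
f(j) = 85/109 (f(j) = -85/(-109) + 0/100 = -85*(-1/109) + 0*(1/100) = 85/109 + 0 = 85/109)
sqrt(M(-110) + f(-147)) = sqrt((103/37 - 146/37*(-110)) + 85/109) = sqrt((103/37 + 16060/37) + 85/109) = sqrt(16163/37 + 85/109) = sqrt(1764912/4033) = 4*sqrt(444868131)/4033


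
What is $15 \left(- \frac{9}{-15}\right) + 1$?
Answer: $10$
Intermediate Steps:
$15 \left(- \frac{9}{-15}\right) + 1 = 15 \left(\left(-9\right) \left(- \frac{1}{15}\right)\right) + 1 = 15 \cdot \frac{3}{5} + 1 = 9 + 1 = 10$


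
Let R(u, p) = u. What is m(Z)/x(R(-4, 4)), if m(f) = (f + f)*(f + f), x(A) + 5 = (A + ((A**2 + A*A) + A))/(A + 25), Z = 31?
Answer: -26908/27 ≈ -996.59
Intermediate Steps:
x(A) = -5 + (2*A + 2*A**2)/(25 + A) (x(A) = -5 + (A + ((A**2 + A*A) + A))/(A + 25) = -5 + (A + ((A**2 + A**2) + A))/(25 + A) = -5 + (A + (2*A**2 + A))/(25 + A) = -5 + (A + (A + 2*A**2))/(25 + A) = -5 + (2*A + 2*A**2)/(25 + A))
m(f) = 4*f**2 (m(f) = (2*f)*(2*f) = 4*f**2)
m(Z)/x(R(-4, 4)) = (4*31**2)/(((-125 - 3*(-4) + 2*(-4)**2)/(25 - 4))) = (4*961)/(((-125 + 12 + 2*16)/21)) = 3844/(((-125 + 12 + 32)/21)) = 3844/(((1/21)*(-81))) = 3844/(-27/7) = 3844*(-7/27) = -26908/27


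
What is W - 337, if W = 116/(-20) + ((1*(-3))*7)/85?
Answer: -29159/85 ≈ -343.05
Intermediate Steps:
W = -514/85 (W = 116*(-1/20) - 3*7*(1/85) = -29/5 - 21*1/85 = -29/5 - 21/85 = -514/85 ≈ -6.0471)
W - 337 = -514/85 - 337 = -29159/85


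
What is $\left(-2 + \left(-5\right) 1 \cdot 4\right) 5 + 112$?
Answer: $2$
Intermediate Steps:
$\left(-2 + \left(-5\right) 1 \cdot 4\right) 5 + 112 = \left(-2 - 20\right) 5 + 112 = \left(-22\right) 5 + 112 = -110 + 112 = 2$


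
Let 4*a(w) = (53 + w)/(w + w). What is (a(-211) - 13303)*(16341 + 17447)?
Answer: -94839984891/211 ≈ -4.4948e+8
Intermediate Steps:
a(w) = (53 + w)/(8*w) (a(w) = ((53 + w)/(w + w))/4 = ((53 + w)/((2*w)))/4 = ((53 + w)*(1/(2*w)))/4 = ((53 + w)/(2*w))/4 = (53 + w)/(8*w))
(a(-211) - 13303)*(16341 + 17447) = ((⅛)*(53 - 211)/(-211) - 13303)*(16341 + 17447) = ((⅛)*(-1/211)*(-158) - 13303)*33788 = (79/844 - 13303)*33788 = -11227653/844*33788 = -94839984891/211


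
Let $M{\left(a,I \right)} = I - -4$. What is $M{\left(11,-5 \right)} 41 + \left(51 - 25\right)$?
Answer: $-15$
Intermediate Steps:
$M{\left(a,I \right)} = 4 + I$ ($M{\left(a,I \right)} = I + 4 = 4 + I$)
$M{\left(11,-5 \right)} 41 + \left(51 - 25\right) = \left(4 - 5\right) 41 + \left(51 - 25\right) = \left(-1\right) 41 + 26 = -41 + 26 = -15$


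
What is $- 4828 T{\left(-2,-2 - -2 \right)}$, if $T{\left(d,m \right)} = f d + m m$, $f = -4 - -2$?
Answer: $-19312$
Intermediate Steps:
$f = -2$ ($f = -4 + 2 = -2$)
$T{\left(d,m \right)} = m^{2} - 2 d$ ($T{\left(d,m \right)} = - 2 d + m m = - 2 d + m^{2} = m^{2} - 2 d$)
$- 4828 T{\left(-2,-2 - -2 \right)} = - 4828 \left(\left(-2 - -2\right)^{2} - -4\right) = - 4828 \left(\left(-2 + 2\right)^{2} + 4\right) = - 4828 \left(0^{2} + 4\right) = - 4828 \left(0 + 4\right) = \left(-4828\right) 4 = -19312$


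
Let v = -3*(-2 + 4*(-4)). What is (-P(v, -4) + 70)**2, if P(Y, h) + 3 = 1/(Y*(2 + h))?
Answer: 62173225/11664 ≈ 5330.4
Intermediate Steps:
v = 54 (v = -3*(-2 - 16) = -3*(-18) = 54)
P(Y, h) = -3 + 1/(Y*(2 + h))
(-P(v, -4) + 70)**2 = (-(1 - 6*54 - 3*54*(-4))/(54*(2 - 4)) + 70)**2 = (-(1 - 324 + 648)/(54*(-2)) + 70)**2 = (-(-1)*325/(54*2) + 70)**2 = (-1*(-325/108) + 70)**2 = (325/108 + 70)**2 = (7885/108)**2 = 62173225/11664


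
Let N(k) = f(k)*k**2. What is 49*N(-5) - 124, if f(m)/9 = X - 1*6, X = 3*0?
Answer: -66274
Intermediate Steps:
X = 0
f(m) = -54 (f(m) = 9*(0 - 1*6) = 9*(0 - 6) = 9*(-6) = -54)
N(k) = -54*k**2
49*N(-5) - 124 = 49*(-54*(-5)**2) - 124 = 49*(-54*25) - 124 = 49*(-1350) - 124 = -66150 - 124 = -66274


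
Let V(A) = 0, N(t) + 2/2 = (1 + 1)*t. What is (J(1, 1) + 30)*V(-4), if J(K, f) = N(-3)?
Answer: 0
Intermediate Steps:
N(t) = -1 + 2*t (N(t) = -1 + (1 + 1)*t = -1 + 2*t)
J(K, f) = -7 (J(K, f) = -1 + 2*(-3) = -1 - 6 = -7)
(J(1, 1) + 30)*V(-4) = (-7 + 30)*0 = 23*0 = 0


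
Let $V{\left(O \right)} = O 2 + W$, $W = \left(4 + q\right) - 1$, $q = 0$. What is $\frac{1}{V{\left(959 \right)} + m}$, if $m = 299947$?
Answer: $\frac{1}{301868} \approx 3.3127 \cdot 10^{-6}$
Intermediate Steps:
$W = 3$ ($W = \left(4 + 0\right) - 1 = 4 - 1 = 3$)
$V{\left(O \right)} = 3 + 2 O$ ($V{\left(O \right)} = O 2 + 3 = 2 O + 3 = 3 + 2 O$)
$\frac{1}{V{\left(959 \right)} + m} = \frac{1}{\left(3 + 2 \cdot 959\right) + 299947} = \frac{1}{\left(3 + 1918\right) + 299947} = \frac{1}{1921 + 299947} = \frac{1}{301868}$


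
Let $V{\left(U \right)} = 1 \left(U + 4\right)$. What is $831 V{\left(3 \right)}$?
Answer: $5817$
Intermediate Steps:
$V{\left(U \right)} = 4 + U$ ($V{\left(U \right)} = 1 \left(4 + U\right) = 4 + U$)
$831 V{\left(3 \right)} = 831 \left(4 + 3\right) = 831 \cdot 7 = 5817$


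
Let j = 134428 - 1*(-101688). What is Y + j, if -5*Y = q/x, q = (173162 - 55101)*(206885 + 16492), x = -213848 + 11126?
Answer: 88567216919/337870 ≈ 2.6213e+5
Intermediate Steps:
x = -202722
q = 26372111997 (q = 118061*223377 = 26372111997)
j = 236116 (j = 134428 + 101688 = 236116)
Y = 8790703999/337870 (Y = -26372111997/(5*(-202722)) = -26372111997*(-1)/(5*202722) = -⅕*(-8790703999/67574) = 8790703999/337870 ≈ 26018.)
Y + j = 8790703999/337870 + 236116 = 88567216919/337870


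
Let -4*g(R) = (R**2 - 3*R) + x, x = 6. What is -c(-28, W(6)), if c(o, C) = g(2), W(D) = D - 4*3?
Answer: 1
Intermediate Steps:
W(D) = -12 + D (W(D) = D - 12 = -12 + D)
g(R) = -3/2 - R**2/4 + 3*R/4 (g(R) = -((R**2 - 3*R) + 6)/4 = -(6 + R**2 - 3*R)/4 = -3/2 - R**2/4 + 3*R/4)
c(o, C) = -1 (c(o, C) = -3/2 - 1/4*2**2 + (3/4)*2 = -3/2 - 1/4*4 + 3/2 = -3/2 - 1 + 3/2 = -1)
-c(-28, W(6)) = -1*(-1) = 1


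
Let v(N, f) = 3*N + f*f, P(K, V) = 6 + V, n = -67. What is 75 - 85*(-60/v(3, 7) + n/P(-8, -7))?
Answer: -160430/29 ≈ -5532.1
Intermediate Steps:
v(N, f) = f² + 3*N (v(N, f) = 3*N + f² = f² + 3*N)
75 - 85*(-60/v(3, 7) + n/P(-8, -7)) = 75 - 85*(-60/(7² + 3*3) - 67/(6 - 7)) = 75 - 85*(-60/(49 + 9) - 67/(-1)) = 75 - 85*(-60/58 - 67*(-1)) = 75 - 85*(-60*1/58 + 67) = 75 - 85*(-30/29 + 67) = 75 - 85*1913/29 = 75 - 162605/29 = -160430/29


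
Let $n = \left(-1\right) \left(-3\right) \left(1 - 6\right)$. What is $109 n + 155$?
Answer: $-1480$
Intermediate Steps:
$n = -15$ ($n = 3 \left(-5\right) = -15$)
$109 n + 155 = 109 \left(-15\right) + 155 = -1635 + 155 = -1480$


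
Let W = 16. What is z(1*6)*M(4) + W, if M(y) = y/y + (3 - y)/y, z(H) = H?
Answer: 41/2 ≈ 20.500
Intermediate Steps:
M(y) = 1 + (3 - y)/y
z(1*6)*M(4) + W = (1*6)*(3/4) + 16 = 6*(3*(1/4)) + 16 = 6*(3/4) + 16 = 9/2 + 16 = 41/2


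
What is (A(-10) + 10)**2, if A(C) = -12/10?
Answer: 1936/25 ≈ 77.440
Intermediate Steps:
A(C) = -6/5 (A(C) = -12*1/10 = -6/5)
(A(-10) + 10)**2 = (-6/5 + 10)**2 = (44/5)**2 = 1936/25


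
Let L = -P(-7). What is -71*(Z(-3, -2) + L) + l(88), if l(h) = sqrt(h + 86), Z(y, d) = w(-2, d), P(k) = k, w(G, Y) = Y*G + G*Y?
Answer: -1065 + sqrt(174) ≈ -1051.8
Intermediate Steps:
w(G, Y) = 2*G*Y (w(G, Y) = G*Y + G*Y = 2*G*Y)
Z(y, d) = -4*d (Z(y, d) = 2*(-2)*d = -4*d)
L = 7 (L = -1*(-7) = 7)
l(h) = sqrt(86 + h)
-71*(Z(-3, -2) + L) + l(88) = -71*(-4*(-2) + 7) + sqrt(86 + 88) = -71*(8 + 7) + sqrt(174) = -71*15 + sqrt(174) = -1065 + sqrt(174)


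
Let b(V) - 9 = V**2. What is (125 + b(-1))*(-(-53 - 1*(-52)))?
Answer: 135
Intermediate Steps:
b(V) = 9 + V**2
(125 + b(-1))*(-(-53 - 1*(-52))) = (125 + (9 + (-1)**2))*(-(-53 - 1*(-52))) = (125 + (9 + 1))*(-(-53 + 52)) = (125 + 10)*(-1*(-1)) = 135*1 = 135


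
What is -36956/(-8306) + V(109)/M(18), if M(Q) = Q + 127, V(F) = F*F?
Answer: 52021103/602185 ≈ 86.387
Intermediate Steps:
V(F) = F²
M(Q) = 127 + Q
-36956/(-8306) + V(109)/M(18) = -36956/(-8306) + 109²/(127 + 18) = -36956*(-1/8306) + 11881/145 = 18478/4153 + 11881*(1/145) = 18478/4153 + 11881/145 = 52021103/602185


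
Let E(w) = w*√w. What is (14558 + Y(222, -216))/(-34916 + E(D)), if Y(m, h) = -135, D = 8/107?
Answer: -154230913204781/373370766515724 - 1543261*√214/93342691628931 ≈ -0.41308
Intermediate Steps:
D = 8/107 (D = 8*(1/107) = 8/107 ≈ 0.074766)
E(w) = w^(3/2)
(14558 + Y(222, -216))/(-34916 + E(D)) = (14558 - 135)/(-34916 + (8/107)^(3/2)) = 14423/(-34916 + 16*√214/11449)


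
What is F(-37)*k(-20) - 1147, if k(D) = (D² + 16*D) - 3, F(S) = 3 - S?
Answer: 1933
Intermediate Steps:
k(D) = -3 + D² + 16*D
F(-37)*k(-20) - 1147 = (3 - 1*(-37))*(-3 + (-20)² + 16*(-20)) - 1147 = (3 + 37)*(-3 + 400 - 320) - 1147 = 40*77 - 1147 = 3080 - 1147 = 1933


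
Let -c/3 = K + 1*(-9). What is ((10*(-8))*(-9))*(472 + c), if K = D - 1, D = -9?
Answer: 380880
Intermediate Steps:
K = -10 (K = -9 - 1 = -10)
c = 57 (c = -3*(-10 + 1*(-9)) = -3*(-10 - 9) = -3*(-19) = 57)
((10*(-8))*(-9))*(472 + c) = ((10*(-8))*(-9))*(472 + 57) = -80*(-9)*529 = 720*529 = 380880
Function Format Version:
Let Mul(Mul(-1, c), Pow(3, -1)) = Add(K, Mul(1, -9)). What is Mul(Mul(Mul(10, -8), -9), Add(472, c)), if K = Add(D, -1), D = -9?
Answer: 380880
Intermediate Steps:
K = -10 (K = Add(-9, -1) = -10)
c = 57 (c = Mul(-3, Add(-10, Mul(1, -9))) = Mul(-3, Add(-10, -9)) = Mul(-3, -19) = 57)
Mul(Mul(Mul(10, -8), -9), Add(472, c)) = Mul(Mul(Mul(10, -8), -9), Add(472, 57)) = Mul(Mul(-80, -9), 529) = Mul(720, 529) = 380880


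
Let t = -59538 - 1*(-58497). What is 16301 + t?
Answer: 15260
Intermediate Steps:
t = -1041 (t = -59538 + 58497 = -1041)
16301 + t = 16301 - 1041 = 15260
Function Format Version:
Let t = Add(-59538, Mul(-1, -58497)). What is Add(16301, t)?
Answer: 15260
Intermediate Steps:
t = -1041 (t = Add(-59538, 58497) = -1041)
Add(16301, t) = Add(16301, -1041) = 15260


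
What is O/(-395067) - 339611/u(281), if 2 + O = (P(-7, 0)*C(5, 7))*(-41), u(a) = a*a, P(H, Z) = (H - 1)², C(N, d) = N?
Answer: -44377657565/10398295129 ≈ -4.2678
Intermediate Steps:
P(H, Z) = (-1 + H)²
u(a) = a²
O = -13122 (O = -2 + ((-1 - 7)²*5)*(-41) = -2 + ((-8)²*5)*(-41) = -2 + (64*5)*(-41) = -2 + 320*(-41) = -2 - 13120 = -13122)
O/(-395067) - 339611/u(281) = -13122/(-395067) - 339611/(281²) = -13122*(-1/395067) - 339611/78961 = 4374/131689 - 339611*1/78961 = 4374/131689 - 339611/78961 = -44377657565/10398295129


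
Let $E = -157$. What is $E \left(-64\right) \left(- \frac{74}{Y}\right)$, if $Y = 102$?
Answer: $- \frac{371776}{51} \approx -7289.7$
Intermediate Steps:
$E \left(-64\right) \left(- \frac{74}{Y}\right) = \left(-157\right) \left(-64\right) \left(- \frac{74}{102}\right) = 10048 \left(\left(-74\right) \frac{1}{102}\right) = 10048 \left(- \frac{37}{51}\right) = - \frac{371776}{51}$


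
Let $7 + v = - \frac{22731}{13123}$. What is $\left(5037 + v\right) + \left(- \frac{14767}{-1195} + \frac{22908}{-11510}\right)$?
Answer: $\frac{90947182315008}{18049964735} \approx 5038.6$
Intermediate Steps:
$v = - \frac{114592}{13123}$ ($v = -7 - \frac{22731}{13123} = - \frac{114592}{13123} \approx -8.7321$)
$\left(5037 + v\right) + \left(- \frac{14767}{-1195} + \frac{22908}{-11510}\right) = \left(5037 - \frac{114592}{13123}\right) + \left(- \frac{14767}{-1195} + \frac{22908}{-11510}\right) = \frac{65985959}{13123} + \left(\left(-14767\right) \left(- \frac{1}{1195}\right) + 22908 \left(- \frac{1}{11510}\right)\right) = \frac{65985959}{13123} + \left(\frac{14767}{1195} - \frac{11454}{5755}\right) = \frac{65985959}{13123} + \frac{14259311}{1375445} = \frac{90947182315008}{18049964735}$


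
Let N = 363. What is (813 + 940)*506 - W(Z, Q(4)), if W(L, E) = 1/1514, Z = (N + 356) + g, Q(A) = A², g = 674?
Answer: 1342945251/1514 ≈ 8.8702e+5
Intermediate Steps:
Z = 1393 (Z = (363 + 356) + 674 = 719 + 674 = 1393)
W(L, E) = 1/1514
(813 + 940)*506 - W(Z, Q(4)) = (813 + 940)*506 - 1*1/1514 = 1753*506 - 1/1514 = 887018 - 1/1514 = 1342945251/1514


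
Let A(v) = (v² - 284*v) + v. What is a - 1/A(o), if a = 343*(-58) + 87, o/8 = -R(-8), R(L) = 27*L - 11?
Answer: -55141261897/2783928 ≈ -19807.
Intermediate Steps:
R(L) = -11 + 27*L
o = 1816 (o = 8*(-(-11 + 27*(-8))) = 8*(-(-11 - 216)) = 8*(-1*(-227)) = 8*227 = 1816)
A(v) = v² - 283*v
a = -19807 (a = -19894 + 87 = -19807)
a - 1/A(o) = -19807 - 1/(1816*(-283 + 1816)) = -19807 - 1/(1816*1533) = -19807 - 1/2783928 = -55141261897/2783928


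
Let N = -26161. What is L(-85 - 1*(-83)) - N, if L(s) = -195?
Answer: 25966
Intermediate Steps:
L(-85 - 1*(-83)) - N = -195 - 1*(-26161) = -195 + 26161 = 25966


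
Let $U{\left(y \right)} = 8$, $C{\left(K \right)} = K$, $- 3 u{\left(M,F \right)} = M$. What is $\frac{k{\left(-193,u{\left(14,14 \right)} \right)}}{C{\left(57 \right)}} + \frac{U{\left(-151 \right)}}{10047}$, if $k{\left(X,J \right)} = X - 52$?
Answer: $- \frac{273451}{63631} \approx -4.2974$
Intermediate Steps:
$u{\left(M,F \right)} = - \frac{M}{3}$
$k{\left(X,J \right)} = -52 + X$
$\frac{k{\left(-193,u{\left(14,14 \right)} \right)}}{C{\left(57 \right)}} + \frac{U{\left(-151 \right)}}{10047} = \frac{-52 - 193}{57} + \frac{8}{10047} = \left(-245\right) \frac{1}{57} + 8 \cdot \frac{1}{10047} = - \frac{245}{57} + \frac{8}{10047} = - \frac{273451}{63631}$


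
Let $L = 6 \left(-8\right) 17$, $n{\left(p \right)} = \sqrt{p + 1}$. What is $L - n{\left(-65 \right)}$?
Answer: $-816 - 8 i \approx -816.0 - 8.0 i$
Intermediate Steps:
$n{\left(p \right)} = \sqrt{1 + p}$
$L = -816$ ($L = \left(-48\right) 17 = -816$)
$L - n{\left(-65 \right)} = -816 - \sqrt{1 - 65} = -816 - \sqrt{-64} = -816 - 8 i$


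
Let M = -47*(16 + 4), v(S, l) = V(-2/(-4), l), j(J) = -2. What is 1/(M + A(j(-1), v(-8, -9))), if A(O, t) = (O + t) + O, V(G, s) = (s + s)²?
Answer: -1/620 ≈ -0.0016129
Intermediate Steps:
V(G, s) = 4*s² (V(G, s) = (2*s)² = 4*s²)
v(S, l) = 4*l²
A(O, t) = t + 2*O
M = -940 (M = -47*20 = -940)
1/(M + A(j(-1), v(-8, -9))) = 1/(-940 + (4*(-9)² + 2*(-2))) = 1/(-940 + (4*81 - 4)) = 1/(-940 + (324 - 4)) = 1/(-940 + 320) = 1/(-620) = -1/620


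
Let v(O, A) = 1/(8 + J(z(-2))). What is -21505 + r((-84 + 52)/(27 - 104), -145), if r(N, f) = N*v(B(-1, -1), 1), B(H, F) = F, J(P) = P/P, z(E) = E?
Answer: -14902933/693 ≈ -21505.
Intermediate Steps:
J(P) = 1
v(O, A) = 1/9 (v(O, A) = 1/(8 + 1) = 1/9)
r(N, f) = N/9 (r(N, f) = N*(1/9) = N/9)
-21505 + r((-84 + 52)/(27 - 104), -145) = -21505 + ((-84 + 52)/(27 - 104))/9 = -21505 + (-32/(-77))/9 = -21505 + (-32*(-1/77))/9 = -21505 + (1/9)*(32/77) = -21505 + 32/693 = -14902933/693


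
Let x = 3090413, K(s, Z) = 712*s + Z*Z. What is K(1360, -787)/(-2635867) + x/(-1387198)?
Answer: -10348356648493/3656469430666 ≈ -2.8302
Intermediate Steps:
K(s, Z) = Z² + 712*s (K(s, Z) = 712*s + Z² = Z² + 712*s)
K(1360, -787)/(-2635867) + x/(-1387198) = ((-787)² + 712*1360)/(-2635867) + 3090413/(-1387198) = (619369 + 968320)*(-1/2635867) + 3090413*(-1/1387198) = 1587689*(-1/2635867) - 3090413/1387198 = -1587689/2635867 - 3090413/1387198 = -10348356648493/3656469430666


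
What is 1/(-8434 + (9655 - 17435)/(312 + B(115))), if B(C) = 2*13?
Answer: -169/1429236 ≈ -0.00011825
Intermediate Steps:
B(C) = 26
1/(-8434 + (9655 - 17435)/(312 + B(115))) = 1/(-8434 + (9655 - 17435)/(312 + 26)) = 1/(-8434 - 7780/338) = 1/(-8434 - 7780*1/338) = 1/(-8434 - 3890/169) = 1/(-1429236/169) = -169/1429236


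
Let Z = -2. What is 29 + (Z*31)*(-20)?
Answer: 1269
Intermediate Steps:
29 + (Z*31)*(-20) = 29 - 2*31*(-20) = 29 - 62*(-20) = 29 + 1240 = 1269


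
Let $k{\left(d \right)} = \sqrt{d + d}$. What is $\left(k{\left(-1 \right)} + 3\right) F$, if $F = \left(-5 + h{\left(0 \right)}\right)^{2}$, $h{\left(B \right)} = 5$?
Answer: $0$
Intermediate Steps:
$k{\left(d \right)} = \sqrt{2} \sqrt{d}$ ($k{\left(d \right)} = \sqrt{2 d} = \sqrt{2} \sqrt{d}$)
$F = 0$ ($F = \left(-5 + 5\right)^{2} = 0^{2} = 0$)
$\left(k{\left(-1 \right)} + 3\right) F = \left(\sqrt{2} \sqrt{-1} + 3\right) 0 = \left(\sqrt{2} i + 3\right) 0 = \left(i \sqrt{2} + 3\right) 0 = \left(3 + i \sqrt{2}\right) 0 = 0$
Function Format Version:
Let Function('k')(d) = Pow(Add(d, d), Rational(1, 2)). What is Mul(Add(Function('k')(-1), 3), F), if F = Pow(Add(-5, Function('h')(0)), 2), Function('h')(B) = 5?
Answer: 0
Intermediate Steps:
Function('k')(d) = Mul(Pow(2, Rational(1, 2)), Pow(d, Rational(1, 2))) (Function('k')(d) = Pow(Mul(2, d), Rational(1, 2)) = Mul(Pow(2, Rational(1, 2)), Pow(d, Rational(1, 2))))
F = 0 (F = Pow(Add(-5, 5), 2) = Pow(0, 2) = 0)
Mul(Add(Function('k')(-1), 3), F) = Mul(Add(Mul(Pow(2, Rational(1, 2)), Pow(-1, Rational(1, 2))), 3), 0) = Mul(Add(Mul(Pow(2, Rational(1, 2)), I), 3), 0) = Mul(Add(Mul(I, Pow(2, Rational(1, 2))), 3), 0) = Mul(Add(3, Mul(I, Pow(2, Rational(1, 2)))), 0) = 0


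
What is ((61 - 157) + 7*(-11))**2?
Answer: 29929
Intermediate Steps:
((61 - 157) + 7*(-11))**2 = (-96 - 77)**2 = (-173)**2 = 29929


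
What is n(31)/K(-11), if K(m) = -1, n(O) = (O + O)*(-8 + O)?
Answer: -1426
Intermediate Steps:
n(O) = 2*O*(-8 + O) (n(O) = (2*O)*(-8 + O) = 2*O*(-8 + O))
n(31)/K(-11) = (2*31*(-8 + 31))/(-1) = (2*31*23)*(-1) = 1426*(-1) = -1426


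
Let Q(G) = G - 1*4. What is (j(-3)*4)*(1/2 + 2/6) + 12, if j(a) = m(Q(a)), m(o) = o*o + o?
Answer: 152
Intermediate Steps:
Q(G) = -4 + G (Q(G) = G - 4 = -4 + G)
m(o) = o + o² (m(o) = o² + o = o + o²)
j(a) = (-4 + a)*(-3 + a) (j(a) = (-4 + a)*(1 + (-4 + a)) = (-4 + a)*(-3 + a))
(j(-3)*4)*(1/2 + 2/6) + 12 = (((-4 - 3)*(-3 - 3))*4)*(1/2 + 2/6) + 12 = (-7*(-6)*4)*(1*(½) + 2*(⅙)) + 12 = (42*4)*(½ + ⅓) + 12 = 168*(⅚) + 12 = 140 + 12 = 152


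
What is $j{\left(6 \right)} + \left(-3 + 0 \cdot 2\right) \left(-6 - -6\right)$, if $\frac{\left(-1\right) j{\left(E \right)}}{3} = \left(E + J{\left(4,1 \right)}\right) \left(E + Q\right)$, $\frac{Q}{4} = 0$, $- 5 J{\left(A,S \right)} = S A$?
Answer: $- \frac{468}{5} \approx -93.6$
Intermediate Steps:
$J{\left(A,S \right)} = - \frac{A S}{5}$ ($J{\left(A,S \right)} = - \frac{S A}{5} = - \frac{A S}{5}$)
$Q = 0$ ($Q = 4 \cdot 0 = 0$)
$j{\left(E \right)} = - 3 E \left(- \frac{4}{5} + E\right)$ ($j{\left(E \right)} = - 3 \left(E - \frac{4}{5} \cdot 1\right) \left(E + 0\right) = - 3 \left(E - \frac{4}{5}\right) E = - 3 \left(- \frac{4}{5} + E\right) E = - 3 E \left(- \frac{4}{5} + E\right)$)
$j{\left(6 \right)} + \left(-3 + 0 \cdot 2\right) \left(-6 - -6\right) = \frac{3}{5} \cdot 6 \left(4 - 30\right) + \left(-3 + 0 \cdot 2\right) \left(-6 - -6\right) = \frac{3}{5} \cdot 6 \left(4 - 30\right) + \left(-3 + 0\right) \left(-6 + 6\right) = \frac{3}{5} \cdot 6 \left(-26\right) - 0 = - \frac{468}{5} + 0 = - \frac{468}{5}$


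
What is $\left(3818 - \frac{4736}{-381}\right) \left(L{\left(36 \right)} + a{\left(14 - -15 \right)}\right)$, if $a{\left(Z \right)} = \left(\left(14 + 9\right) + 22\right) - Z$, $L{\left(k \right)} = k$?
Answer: $\frac{75888488}{381} \approx 1.9918 \cdot 10^{5}$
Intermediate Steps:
$a{\left(Z \right)} = 45 - Z$ ($a{\left(Z \right)} = \left(23 + 22\right) - Z = 45 - Z$)
$\left(3818 - \frac{4736}{-381}\right) \left(L{\left(36 \right)} + a{\left(14 - -15 \right)}\right) = \left(3818 - \frac{4736}{-381}\right) \left(36 + \left(45 - \left(14 - -15\right)\right)\right) = \left(3818 - - \frac{4736}{381}\right) \left(36 + \left(45 - \left(14 + 15\right)\right)\right) = \left(3818 + \frac{4736}{381}\right) \left(36 + \left(45 - 29\right)\right) = \frac{1459394 \left(36 + \left(45 - 29\right)\right)}{381} = \frac{1459394 \left(36 + 16\right)}{381} = \frac{1459394}{381} \cdot 52 = \frac{75888488}{381}$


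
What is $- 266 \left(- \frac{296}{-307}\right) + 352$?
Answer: $\frac{29328}{307} \approx 95.531$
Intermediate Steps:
$- 266 \left(- \frac{296}{-307}\right) + 352 = - 266 \left(\left(-296\right) \left(- \frac{1}{307}\right)\right) + 352 = \left(-266\right) \frac{296}{307} + 352 = - \frac{78736}{307} + 352 = \frac{29328}{307}$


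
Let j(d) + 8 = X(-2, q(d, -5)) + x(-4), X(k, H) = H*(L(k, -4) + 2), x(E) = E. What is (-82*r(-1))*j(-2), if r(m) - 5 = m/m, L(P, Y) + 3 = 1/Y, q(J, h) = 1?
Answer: 6519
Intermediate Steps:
L(P, Y) = -3 + 1/Y
X(k, H) = -5*H/4 (X(k, H) = H*((-3 + 1/(-4)) + 2) = H*((-3 - 1/4) + 2) = H*(-13/4 + 2) = H*(-5/4) = -5*H/4)
r(m) = 6 (r(m) = 5 + m/m = 5 + 1 = 6)
j(d) = -53/4 (j(d) = -8 + (-5/4*1 - 4) = -8 + (-5/4 - 4) = -8 - 21/4 = -53/4)
(-82*r(-1))*j(-2) = -82*6*(-53/4) = -492*(-53/4) = 6519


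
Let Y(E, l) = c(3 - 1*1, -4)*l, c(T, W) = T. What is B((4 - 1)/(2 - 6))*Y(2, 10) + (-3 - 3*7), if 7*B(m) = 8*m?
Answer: -288/7 ≈ -41.143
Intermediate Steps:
Y(E, l) = 2*l (Y(E, l) = (3 - 1*1)*l = (3 - 1)*l = 2*l)
B(m) = 8*m/7 (B(m) = (8*m)/7 = 8*m/7)
B((4 - 1)/(2 - 6))*Y(2, 10) + (-3 - 3*7) = (8*((4 - 1)/(2 - 6))/7)*(2*10) + (-3 - 3*7) = (8*(3/(-4))/7)*20 + (-3 - 21) = (8*(3*(-¼))/7)*20 - 24 = ((8/7)*(-¾))*20 - 24 = -6/7*20 - 24 = -120/7 - 24 = -288/7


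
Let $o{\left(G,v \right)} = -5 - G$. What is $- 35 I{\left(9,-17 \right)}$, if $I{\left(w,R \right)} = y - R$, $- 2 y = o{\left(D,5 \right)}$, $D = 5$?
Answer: $-770$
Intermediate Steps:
$y = 5$ ($y = - \frac{-5 - 5}{2} = \left(- \frac{1}{2}\right) \left(-10\right) = 5$)
$I{\left(w,R \right)} = 5 - R$
$- 35 I{\left(9,-17 \right)} = - 35 \left(5 - -17\right) = - 35 \left(5 + 17\right) = \left(-35\right) 22 = -770$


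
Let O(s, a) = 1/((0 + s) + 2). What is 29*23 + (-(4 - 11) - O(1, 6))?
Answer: 2021/3 ≈ 673.67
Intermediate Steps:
O(s, a) = 1/(2 + s) (O(s, a) = 1/(s + 2) = 1/(2 + s))
29*23 + (-(4 - 11) - O(1, 6)) = 29*23 + (-(4 - 11) - 1/(2 + 1)) = 667 + (-1*(-7) - 1/3) = 667 + (7 - 1*⅓) = 667 + (7 - ⅓) = 667 + 20/3 = 2021/3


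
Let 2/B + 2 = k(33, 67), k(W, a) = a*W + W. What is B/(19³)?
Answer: 1/7688939 ≈ 1.3006e-7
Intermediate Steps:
k(W, a) = W + W*a (k(W, a) = W*a + W = W + W*a)
B = 1/1121 (B = 2/(-2 + 33*(1 + 67)) = 2/(-2 + 33*68) = 2/(-2 + 2244) = 2/2242 = 2*(1/2242) = 1/1121 ≈ 0.00089206)
B/(19³) = 1/(1121*(19³)) = (1/1121)/6859 = (1/1121)*(1/6859) = 1/7688939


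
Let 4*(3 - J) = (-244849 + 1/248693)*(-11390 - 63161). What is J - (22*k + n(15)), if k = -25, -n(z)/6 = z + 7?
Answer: -1134894033238334/248693 ≈ -4.5634e+9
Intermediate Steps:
n(z) = -42 - 6*z (n(z) = -6*(z + 7) = -6*(7 + z) = -42 - 6*z)
J = -1134894202846960/248693 (J = 3 - (-244849 + 1/248693)*(-11390 - 63161)/4 = 3 - (-244849 + 1/248693)*(-74551)/4 = 3 - (-15223058089)*(-74551)/248693 = 3 - 1/4*4539576814372156/248693 = 3 - 1134894203593039/248693 = -1134894202846960/248693 ≈ -4.5634e+9)
J - (22*k + n(15)) = -1134894202846960/248693 - (22*(-25) + (-42 - 6*15)) = -1134894202846960/248693 - (-550 + (-42 - 90)) = -1134894202846960/248693 - (-550 - 132) = -1134894202846960/248693 - 1*(-682) = -1134894202846960/248693 + 682 = -1134894033238334/248693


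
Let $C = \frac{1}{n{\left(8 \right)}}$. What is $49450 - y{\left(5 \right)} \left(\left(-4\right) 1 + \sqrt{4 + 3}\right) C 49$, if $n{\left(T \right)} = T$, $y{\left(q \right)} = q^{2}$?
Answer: $\frac{100125}{2} - \frac{1225 \sqrt{7}}{8} \approx 49657.0$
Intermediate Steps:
$C = \frac{1}{8} \approx 0.125$
$49450 - y{\left(5 \right)} \left(\left(-4\right) 1 + \sqrt{4 + 3}\right) C 49 = 49450 - 5^{2} \left(\left(-4\right) 1 + \sqrt{4 + 3}\right) \frac{1}{8} \cdot 49 = 49450 - 25 \left(-4 + \sqrt{7}\right) \frac{1}{8} \cdot 49 = 49450 - \left(-100 + 25 \sqrt{7}\right) \frac{1}{8} \cdot 49 = 49450 - \left(- \frac{25}{2} + \frac{25 \sqrt{7}}{8}\right) 49 = 49450 - \left(- \frac{1225}{2} + \frac{1225 \sqrt{7}}{8}\right) = 49450 + \left(\frac{1225}{2} - \frac{1225 \sqrt{7}}{8}\right) = \frac{100125}{2} - \frac{1225 \sqrt{7}}{8}$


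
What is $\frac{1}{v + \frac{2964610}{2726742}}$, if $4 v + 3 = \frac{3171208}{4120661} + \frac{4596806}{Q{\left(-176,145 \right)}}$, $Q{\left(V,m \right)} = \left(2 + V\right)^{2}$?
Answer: $\frac{113393504270934504}{4364191633346107201} \approx 0.025983$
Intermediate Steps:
$v = \frac{9331809652433}{249514264872}$ ($v = - \frac{3}{4} + \frac{\frac{3171208}{4120661} + \frac{4596806}{\left(2 - 176\right)^{2}}}{4} = - \frac{3}{4} + \frac{3171208 \cdot \frac{1}{4120661} + \frac{4596806}{\left(-174\right)^{2}}}{4} = - \frac{3}{4} + \frac{\frac{3171208}{4120661} + \frac{4596806}{30276}}{4} = - \frac{3}{4} + \frac{\frac{3171208}{4120661} + 4596806 \cdot \frac{1}{30276}}{4} = - \frac{3}{4} + \frac{\frac{3171208}{4120661} + \frac{2298403}{15138}}{4} = - \frac{3}{4} + \frac{1}{4} \cdot \frac{9518945351087}{62378566218} = - \frac{3}{4} + \frac{9518945351087}{249514264872} = \frac{9331809652433}{249514264872} \approx 37.4$)
$\frac{1}{v + \frac{2964610}{2726742}} = \frac{1}{\frac{9331809652433}{249514264872} + \frac{2964610}{2726742}} = \frac{1}{\frac{9331809652433}{249514264872} + 2964610 \cdot \frac{1}{2726742}} = \frac{1}{\frac{9331809652433}{249514264872} + \frac{1482305}{1363371}} = \frac{1}{\frac{4364191633346107201}{113393504270934504}} = \frac{113393504270934504}{4364191633346107201}$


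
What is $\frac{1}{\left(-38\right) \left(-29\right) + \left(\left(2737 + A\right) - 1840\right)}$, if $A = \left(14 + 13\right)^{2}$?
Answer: $\frac{1}{2728} \approx 0.00036657$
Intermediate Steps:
$A = 729$ ($A = 27^{2} = 729$)
$\frac{1}{\left(-38\right) \left(-29\right) + \left(\left(2737 + A\right) - 1840\right)} = \frac{1}{\left(-38\right) \left(-29\right) + \left(\left(2737 + 729\right) - 1840\right)} = \frac{1}{1102 + \left(3466 - 1840\right)} = \frac{1}{1102 + 1626} = \frac{1}{2728}$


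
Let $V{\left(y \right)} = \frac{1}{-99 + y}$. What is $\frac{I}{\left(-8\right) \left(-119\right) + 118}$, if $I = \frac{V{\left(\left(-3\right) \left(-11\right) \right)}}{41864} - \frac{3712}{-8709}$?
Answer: $\frac{1139592931}{2860844259680} \approx 0.00039834$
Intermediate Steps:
$I = \frac{1139592931}{2673686224}$ ($I = \frac{1}{\left(-99 - -33\right) 41864} - \frac{3712}{-8709} = \frac{1}{-99 + 33} \cdot \frac{1}{41864} - - \frac{3712}{8709} = \frac{1}{-66} \cdot \frac{1}{41864} + \frac{3712}{8709} = \left(- \frac{1}{66}\right) \frac{1}{41864} + \frac{3712}{8709} = - \frac{1}{2763024} + \frac{3712}{8709} = \frac{1139592931}{2673686224} \approx 0.42623$)
$\frac{I}{\left(-8\right) \left(-119\right) + 118} = \frac{1139592931}{2673686224 \left(\left(-8\right) \left(-119\right) + 118\right)} = \frac{1139592931}{2673686224 \left(952 + 118\right)} = \frac{1139592931}{2673686224 \cdot 1070} = \frac{1139592931}{2673686224} \cdot \frac{1}{1070} = \frac{1139592931}{2860844259680}$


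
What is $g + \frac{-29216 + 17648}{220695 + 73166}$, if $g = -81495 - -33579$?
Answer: $- \frac{14080655244}{293861} \approx -47916.0$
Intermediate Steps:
$g = -47916$ ($g = -81495 + 33579 = -47916$)
$g + \frac{-29216 + 17648}{220695 + 73166} = -47916 + \frac{-29216 + 17648}{220695 + 73166} = -47916 - \frac{11568}{293861} = - \frac{14080655244}{293861}$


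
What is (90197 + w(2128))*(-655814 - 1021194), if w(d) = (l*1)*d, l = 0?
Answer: -151261090576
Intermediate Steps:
w(d) = 0 (w(d) = (0*1)*d = 0*d = 0)
(90197 + w(2128))*(-655814 - 1021194) = (90197 + 0)*(-655814 - 1021194) = 90197*(-1677008) = -151261090576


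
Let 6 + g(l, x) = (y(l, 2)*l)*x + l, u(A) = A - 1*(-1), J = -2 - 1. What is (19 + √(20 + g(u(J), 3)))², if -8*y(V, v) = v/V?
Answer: 1489/4 + 57*√5 ≈ 499.71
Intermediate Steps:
y(V, v) = -v/(8*V)
J = -3
u(A) = 1 + A (u(A) = A + 1 = 1 + A)
g(l, x) = -6 + l - x/4 (g(l, x) = -6 + (((-⅛*2/l)*l)*x + l) = -6 + (((-1/(4*l))*l)*x + l) = -6 + (-x/4 + l) = -6 + (l - x/4) = -6 + l - x/4)
(19 + √(20 + g(u(J), 3)))² = (19 + √(20 + (-6 + (1 - 3) - ¼*3)))² = (19 + √(20 + (-6 - 2 - ¾)))² = (19 + √(20 - 35/4))² = (19 + √(45/4))² = (19 + 3*√5/2)²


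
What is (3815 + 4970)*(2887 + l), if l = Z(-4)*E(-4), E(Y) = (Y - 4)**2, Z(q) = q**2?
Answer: 34358135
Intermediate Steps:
E(Y) = (-4 + Y)**2
l = 1024 (l = (-4)**2*(-4 - 4)**2 = 16*(-8)**2 = 16*64 = 1024)
(3815 + 4970)*(2887 + l) = (3815 + 4970)*(2887 + 1024) = 8785*3911 = 34358135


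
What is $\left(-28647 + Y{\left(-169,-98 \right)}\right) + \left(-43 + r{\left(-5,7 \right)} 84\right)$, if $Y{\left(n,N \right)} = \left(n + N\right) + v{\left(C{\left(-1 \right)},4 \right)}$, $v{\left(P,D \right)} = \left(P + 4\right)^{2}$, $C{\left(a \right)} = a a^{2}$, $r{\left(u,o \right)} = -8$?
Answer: $-29620$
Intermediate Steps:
$C{\left(a \right)} = a^{3}$
$v{\left(P,D \right)} = \left(4 + P\right)^{2}$
$Y{\left(n,N \right)} = 9 + N + n$ ($Y{\left(n,N \right)} = \left(n + N\right) + \left(4 + \left(-1\right)^{3}\right)^{2} = \left(N + n\right) + \left(4 - 1\right)^{2} = \left(N + n\right) + 3^{2} = \left(N + n\right) + 9 = 9 + N + n$)
$\left(-28647 + Y{\left(-169,-98 \right)}\right) + \left(-43 + r{\left(-5,7 \right)} 84\right) = \left(-28647 - 258\right) - 715 = -28905 - 715 = -29620$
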